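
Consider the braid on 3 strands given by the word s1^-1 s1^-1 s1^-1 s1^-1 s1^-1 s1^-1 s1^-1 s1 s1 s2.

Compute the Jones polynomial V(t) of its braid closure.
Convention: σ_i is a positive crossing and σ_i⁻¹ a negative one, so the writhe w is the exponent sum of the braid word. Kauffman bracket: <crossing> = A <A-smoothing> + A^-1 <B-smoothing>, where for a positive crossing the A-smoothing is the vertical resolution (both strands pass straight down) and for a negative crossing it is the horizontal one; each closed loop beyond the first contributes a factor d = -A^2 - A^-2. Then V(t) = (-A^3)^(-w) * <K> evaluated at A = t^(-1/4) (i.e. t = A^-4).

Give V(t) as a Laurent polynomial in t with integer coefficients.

The presented braid s1^-1 s1^-1 s1^-1 s1^-1 s1^-1 s1^-1 s1^-1 s1 s1 s2 on 3 strands reduces by inverse Markov moves (closure unchanged at each step):
  Destabilize: the word has the form β·s2 where s2 occurs only as the final letter (β ∈ B_2); drop it and the last strand → 2 strands.
  Deconjugate: the word is γ·β·γ⁻¹ with γ = s1^-1 s1^-1 (prefix) and γ⁻¹ = s1 s1 (suffix); strip both.
Reduced to β = s1^-1 s1^-1 s1^-1 s1^-1 s1^-1 on 2 strands, 5 crossings.
Compute on β:
Braid: s1^-1 s1^-1 s1^-1 s1^-1 s1^-1 on 2 strands, 5 crossings.
Writhe w = (#positive) - (#negative) = 0 - 5 = -5.
Computing the Kauffman bracket via state sum. There are 2^5 = 32 states.
Each crossing splits two ways (0=vertical, 1=horizontal). The state's weight is A^(#A-smoothings - #B-smoothings) * d^(loops - 1).
  state 00000: A-exp=-5, loops=2, term = A^-5 * d^1
  state 00001: A-exp=-3, loops=1, term = A^-3 * d^0
  state 00010: A-exp=-3, loops=1, term = A^-3 * d^0
  state 00011: A-exp=-1, loops=2, term = A^-1 * d^1
  state 00100: A-exp=-3, loops=1, term = A^-3 * d^0
  state 00101: A-exp=-1, loops=2, term = A^-1 * d^1
  state 00110: A-exp=-1, loops=2, term = A^-1 * d^1
  state 00111: A-exp=+1, loops=3, term = A^1 * d^2
  state 01000: A-exp=-3, loops=1, term = A^-3 * d^0
  state 01001: A-exp=-1, loops=2, term = A^-1 * d^1
  state 01010: A-exp=-1, loops=2, term = A^-1 * d^1
  state 01011: A-exp=+1, loops=3, term = A^1 * d^2
  state 01100: A-exp=-1, loops=2, term = A^-1 * d^1
  state 01101: A-exp=+1, loops=3, term = A^1 * d^2
  state 01110: A-exp=+1, loops=3, term = A^1 * d^2
  state 01111: A-exp=+3, loops=4, term = A^3 * d^3
  state 10000: A-exp=-3, loops=1, term = A^-3 * d^0
  state 10001: A-exp=-1, loops=2, term = A^-1 * d^1
  state 10010: A-exp=-1, loops=2, term = A^-1 * d^1
  state 10011: A-exp=+1, loops=3, term = A^1 * d^2
  state 10100: A-exp=-1, loops=2, term = A^-1 * d^1
  state 10101: A-exp=+1, loops=3, term = A^1 * d^2
  state 10110: A-exp=+1, loops=3, term = A^1 * d^2
  state 10111: A-exp=+3, loops=4, term = A^3 * d^3
  state 11000: A-exp=-1, loops=2, term = A^-1 * d^1
  state 11001: A-exp=+1, loops=3, term = A^1 * d^2
  state 11010: A-exp=+1, loops=3, term = A^1 * d^2
  state 11011: A-exp=+3, loops=4, term = A^3 * d^3
  state 11100: A-exp=+1, loops=3, term = A^1 * d^2
  state 11101: A-exp=+3, loops=4, term = A^3 * d^3
  state 11110: A-exp=+3, loops=4, term = A^3 * d^3
  state 11111: A-exp=+5, loops=5, term = A^5 * d^4
Collect the terms by A-exponent (count of states per loop number):
Powers of d = -A^2 - A^-2: d^2 = A^4 + 2 + A^-4; d^3 = -A^6 - 3*A^2 - 3*A^-2 - A^-6; d^4 = A^8 + 4*A^4 + 6 + 4*A^-4 + A^-8.
  A^5 * (d^4) = A^13 + 4*A^9 + 6*A^5 + 4*A + A^-3
  A^3 * (5*d^3) = -5*A^9 - 15*A^5 - 15*A - 5*A^-3
  A^1 * (10*d^2) = 10*A^5 + 20*A + 10*A^-3
  A^-1 * (10*d) = -10*A - 10*A^-3
  A^-3 * (5) = 5*A^-3
  A^-5 * (d) = -A^-3 - A^-7
Summing the groups: <K> = A^13 - A^9 + A^5 - A - A^-7
Normalise by the writhe: (-A^3)^(-w) = (-A^3)^(5) = -A^15, so f(A) = -A^15 * <K> = -A^28 + A^24 - A^20 + A^16 + A^8.
Substitute A = t^(-1/4), i.e. A^e → t^(-e/4): V(t) = t^-2 + t^-4 - t^-5 + t^-6 - t^-7

Answer: t^-2 + t^-4 - t^-5 + t^-6 - t^-7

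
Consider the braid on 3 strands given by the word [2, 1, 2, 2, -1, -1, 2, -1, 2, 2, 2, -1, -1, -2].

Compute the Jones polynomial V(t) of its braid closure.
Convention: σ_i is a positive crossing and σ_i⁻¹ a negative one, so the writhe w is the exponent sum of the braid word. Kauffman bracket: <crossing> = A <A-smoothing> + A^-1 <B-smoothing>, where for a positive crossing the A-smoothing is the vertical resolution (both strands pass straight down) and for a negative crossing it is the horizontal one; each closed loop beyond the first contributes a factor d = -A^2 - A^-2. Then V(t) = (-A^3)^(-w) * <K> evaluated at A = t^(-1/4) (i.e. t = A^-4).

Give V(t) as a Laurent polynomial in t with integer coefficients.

t^7 - 3*t^6 + 6*t^5 - 9*t^4 + 11*t^3 - 12*t^2 + 11*t - 8 + 6*t^-1 - 3*t^-2 + t^-3

Derivation:
The presented braid s2 s1 s2 s2 s1^-1 s1^-1 s2 s1^-1 s2 s2 s2 s1^-1 s1^-1 s2^-1 on 3 strands reduces by inverse Markov moves (closure unchanged at each step):
  Deconjugate: the word is γ·β·γ⁻¹ with γ = s2 s1 (prefix) and γ⁻¹ = s1^-1 s2^-1 (suffix); strip both.
Reduced to β = s2 s2 s1^-1 s1^-1 s2 s1^-1 s2 s2 s2 s1^-1 on 3 strands, 10 crossings.
Compute on β:
Braid: s2 s2 s1^-1 s1^-1 s2 s1^-1 s2 s2 s2 s1^-1 on 3 strands, 10 crossings.
Writhe w = (#positive) - (#negative) = 6 - 4 = 2.
Enumerate smoothing states for the bracket polynomial. There are 2^10 = 1024 states.
Each crossing splits two ways (0=vertical, 1=horizontal). The state's weight is A^(#A-smoothings - #B-smoothings) * d^(loops - 1).
Tabulate the states by total A-exponent and number of loops L (A-exp: L × count):
  A^10: L=5 ×1
  A^8: L=4 ×10
  A^6: L=3 ×41, L=5 ×4
  A^4: L=2 ×81, L=4 ×38, L=6 ×1
  A^2: L=1 ×71, L=3 ×117, L=5 ×22
  A^0: L=2 ×154, L=4 ×91, L=6 ×7
  A^-2: L=3 ×168, L=5 ×41, L=7 ×1
  A^-4: L=4 ×110, L=6 ×10
  A^-6: L=5 ×44, L=7 ×1
  A^-8: L=6 ×10
  A^-10: L=7 ×1
Each group contributes A^e * Σ count * d^(L-1):
Powers of d = -A^2 - A^-2: d^2 = A^4 + 2 + A^-4; d^3 = -A^6 - 3*A^2 - 3*A^-2 - A^-6; d^4 = A^8 + 4*A^4 + 6 + 4*A^-4 + A^-8; d^5 = -A^10 - 5*A^6 - 10*A^2 - 10*A^-2 - 5*A^-6 - A^-10; d^6 = A^12 + 6*A^8 + 15*A^4 + 20 + 15*A^-4 + 6*A^-8 + A^-12.
  A^10 * (d^4) = A^18 + 4*A^14 + 6*A^10 + 4*A^6 + A^2
  A^8 * (10*d^3) = -10*A^14 - 30*A^10 - 30*A^6 - 10*A^2
  A^6 * (41*d^2 + 4*d^4) = 4*A^14 + 57*A^10 + 106*A^6 + 57*A^2 + 4*A^-2
  A^4 * (81*d + 38*d^3 + d^5) = -A^14 - 43*A^10 - 205*A^6 - 205*A^2 - 43*A^-2 - A^-6
  A^2 * (71 + 117*d^2 + 22*d^4) = 22*A^10 + 205*A^6 + 437*A^2 + 205*A^-2 + 22*A^-6
  A^0 * (154*d + 91*d^3 + 7*d^5) = -7*A^10 - 126*A^6 - 497*A^2 - 497*A^-2 - 126*A^-6 - 7*A^-10
  A^-2 * (168*d^2 + 41*d^4 + d^6) = A^10 + 47*A^6 + 347*A^2 + 602*A^-2 + 347*A^-6 + 47*A^-10 + A^-14
  A^-4 * (110*d^3 + 10*d^5) = -10*A^6 - 160*A^2 - 430*A^-2 - 430*A^-6 - 160*A^-10 - 10*A^-14
  A^-6 * (44*d^4 + d^6) = A^6 + 50*A^2 + 191*A^-2 + 284*A^-6 + 191*A^-10 + 50*A^-14 + A^-18
  A^-8 * (10*d^5) = -10*A^2 - 50*A^-2 - 100*A^-6 - 100*A^-10 - 50*A^-14 - 10*A^-18
  A^-10 * (d^6) = A^2 + 6*A^-2 + 15*A^-6 + 20*A^-10 + 15*A^-14 + 6*A^-18 + A^-22
Summing the groups: <K> = A^18 - 3*A^14 + 6*A^10 - 8*A^6 + 11*A^2 - 12*A^-2 + 11*A^-6 - 9*A^-10 + 6*A^-14 - 3*A^-18 + A^-22
Normalise by the writhe: (-A^3)^(-w) = (-A^3)^(-2) = A^-6, so f(A) = A^-6 * <K> = A^12 - 3*A^8 + 6*A^4 - 8 + 11*A^-4 - 12*A^-8 + 11*A^-12 - 9*A^-16 + 6*A^-20 - 3*A^-24 + A^-28.
Substitute A = t^(-1/4), i.e. A^e → t^(-e/4): V(t) = t^7 - 3*t^6 + 6*t^5 - 9*t^4 + 11*t^3 - 12*t^2 + 11*t - 8 + 6*t^-1 - 3*t^-2 + t^-3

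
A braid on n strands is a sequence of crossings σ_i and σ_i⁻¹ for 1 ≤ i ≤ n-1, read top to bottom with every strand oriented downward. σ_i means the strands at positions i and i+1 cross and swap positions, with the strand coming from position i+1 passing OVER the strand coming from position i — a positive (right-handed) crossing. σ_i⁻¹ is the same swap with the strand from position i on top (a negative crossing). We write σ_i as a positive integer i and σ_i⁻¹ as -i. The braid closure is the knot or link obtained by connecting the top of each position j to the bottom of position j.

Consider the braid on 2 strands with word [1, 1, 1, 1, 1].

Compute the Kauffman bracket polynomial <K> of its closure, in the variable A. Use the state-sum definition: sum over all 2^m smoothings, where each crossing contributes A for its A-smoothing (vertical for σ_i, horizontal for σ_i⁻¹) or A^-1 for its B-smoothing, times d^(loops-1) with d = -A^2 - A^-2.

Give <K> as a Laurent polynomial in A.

-A^7 - A^-1 + A^-5 - A^-9 + A^-13

Derivation:
Braid: s1 s1 s1 s1 s1 on 2 strands, 5 crossings.
Writhe w = (#positive) - (#negative) = 5 - 0 = 5.
State-sum expansion of <K>. There are 2^5 = 32 states.
Smooth each crossing (0=||, 1=⌣⌢); contribution A^(Σ sign_k(1-2s_k)) * d^(L-1).
  state 00000: A-exp=+5, loops=2, term = A^5 * d^1
  state 00001: A-exp=+3, loops=1, term = A^3 * d^0
  state 00010: A-exp=+3, loops=1, term = A^3 * d^0
  state 00011: A-exp=+1, loops=2, term = A^1 * d^1
  state 00100: A-exp=+3, loops=1, term = A^3 * d^0
  state 00101: A-exp=+1, loops=2, term = A^1 * d^1
  state 00110: A-exp=+1, loops=2, term = A^1 * d^1
  state 00111: A-exp=-1, loops=3, term = A^-1 * d^2
  state 01000: A-exp=+3, loops=1, term = A^3 * d^0
  state 01001: A-exp=+1, loops=2, term = A^1 * d^1
  state 01010: A-exp=+1, loops=2, term = A^1 * d^1
  state 01011: A-exp=-1, loops=3, term = A^-1 * d^2
  state 01100: A-exp=+1, loops=2, term = A^1 * d^1
  state 01101: A-exp=-1, loops=3, term = A^-1 * d^2
  state 01110: A-exp=-1, loops=3, term = A^-1 * d^2
  state 01111: A-exp=-3, loops=4, term = A^-3 * d^3
  state 10000: A-exp=+3, loops=1, term = A^3 * d^0
  state 10001: A-exp=+1, loops=2, term = A^1 * d^1
  state 10010: A-exp=+1, loops=2, term = A^1 * d^1
  state 10011: A-exp=-1, loops=3, term = A^-1 * d^2
  state 10100: A-exp=+1, loops=2, term = A^1 * d^1
  state 10101: A-exp=-1, loops=3, term = A^-1 * d^2
  state 10110: A-exp=-1, loops=3, term = A^-1 * d^2
  state 10111: A-exp=-3, loops=4, term = A^-3 * d^3
  state 11000: A-exp=+1, loops=2, term = A^1 * d^1
  state 11001: A-exp=-1, loops=3, term = A^-1 * d^2
  state 11010: A-exp=-1, loops=3, term = A^-1 * d^2
  state 11011: A-exp=-3, loops=4, term = A^-3 * d^3
  state 11100: A-exp=-1, loops=3, term = A^-1 * d^2
  state 11101: A-exp=-3, loops=4, term = A^-3 * d^3
  state 11110: A-exp=-3, loops=4, term = A^-3 * d^3
  state 11111: A-exp=-5, loops=5, term = A^-5 * d^4
Collect the terms by A-exponent (count of states per loop number):
Powers of d = -A^2 - A^-2: d^2 = A^4 + 2 + A^-4; d^3 = -A^6 - 3*A^2 - 3*A^-2 - A^-6; d^4 = A^8 + 4*A^4 + 6 + 4*A^-4 + A^-8.
  A^5 * (d) = -A^7 - A^3
  A^3 * (5) = 5*A^3
  A^1 * (10*d) = -10*A^3 - 10*A^-1
  A^-1 * (10*d^2) = 10*A^3 + 20*A^-1 + 10*A^-5
  A^-3 * (5*d^3) = -5*A^3 - 15*A^-1 - 15*A^-5 - 5*A^-9
  A^-5 * (d^4) = A^3 + 4*A^-1 + 6*A^-5 + 4*A^-9 + A^-13
Summing the groups: <K> = -A^7 - A^-1 + A^-5 - A^-9 + A^-13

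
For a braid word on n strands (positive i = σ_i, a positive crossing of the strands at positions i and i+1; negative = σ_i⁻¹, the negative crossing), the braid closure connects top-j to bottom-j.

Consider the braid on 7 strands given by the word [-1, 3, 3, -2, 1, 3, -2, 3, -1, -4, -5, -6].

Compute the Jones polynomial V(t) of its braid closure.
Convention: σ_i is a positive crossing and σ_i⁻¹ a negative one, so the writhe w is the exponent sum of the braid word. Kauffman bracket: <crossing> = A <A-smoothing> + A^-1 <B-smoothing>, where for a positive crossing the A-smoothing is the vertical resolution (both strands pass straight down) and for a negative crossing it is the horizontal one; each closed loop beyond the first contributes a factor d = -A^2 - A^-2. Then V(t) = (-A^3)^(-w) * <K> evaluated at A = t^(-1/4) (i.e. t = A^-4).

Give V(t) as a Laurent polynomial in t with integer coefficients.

The presented braid s1^-1 s3 s3 s2^-1 s1 s3 s2^-1 s3 s1^-1 s4^-1 s5^-1 s6^-1 on 7 strands reduces by inverse Markov moves (closure unchanged at each step):
  Destabilize: the word has the form β·s6^-1 where s6^-1 occurs only as the final letter (β ∈ B_6); drop it and the last strand → 6 strands.
  Destabilize: the word has the form β·s5^-1 where s5^-1 occurs only as the final letter (β ∈ B_5); drop it and the last strand → 5 strands.
  Destabilize: the word has the form β·s4^-1 where s4^-1 occurs only as the final letter (β ∈ B_4); drop it and the last strand → 4 strands.
Reduced to β = s1^-1 s3 s3 s2^-1 s1 s3 s2^-1 s3 s1^-1 on 4 strands, 9 crossings.
Compute on β:
Braid: s1^-1 s3 s3 s2^-1 s1 s3 s2^-1 s3 s1^-1 on 4 strands, 9 crossings.
Writhe w = (#positive) - (#negative) = 5 - 4 = 1.
Computing the Kauffman bracket via state sum. There are 2^9 = 512 states.
Each crossing splits two ways (0=vertical, 1=horizontal). The state's weight is A^(#A-smoothings - #B-smoothings) * d^(loops - 1).
Tabulate the states by total A-exponent and number of loops L (A-exp: L × count):
  A^9: L=4 ×1
  A^7: L=3 ×9
  A^5: L=2 ×29, L=4 ×7
  A^3: L=1 ×30, L=3 ×52, L=5 ×2
  A^1: L=2 ×83, L=4 ×43
  A^-1: L=1 ×11, L=3 ×93, L=5 ×22
  A^-3: L=2 ×19, L=4 ×58, L=6 ×7
  A^-5: L=3 ×15, L=5 ×20, L=7 ×1
  A^-7: L=4 ×6, L=6 ×3
  A^-9: L=5 ×1
Each group contributes A^e * Σ count * d^(L-1):
Powers of d = -A^2 - A^-2: d^2 = A^4 + 2 + A^-4; d^3 = -A^6 - 3*A^2 - 3*A^-2 - A^-6; d^4 = A^8 + 4*A^4 + 6 + 4*A^-4 + A^-8; d^5 = -A^10 - 5*A^6 - 10*A^2 - 10*A^-2 - 5*A^-6 - A^-10; d^6 = A^12 + 6*A^8 + 15*A^4 + 20 + 15*A^-4 + 6*A^-8 + A^-12.
  A^9 * (d^3) = -A^15 - 3*A^11 - 3*A^7 - A^3
  A^7 * (9*d^2) = 9*A^11 + 18*A^7 + 9*A^3
  A^5 * (29*d + 7*d^3) = -7*A^11 - 50*A^7 - 50*A^3 - 7*A^-1
  A^3 * (30 + 52*d^2 + 2*d^4) = 2*A^11 + 60*A^7 + 146*A^3 + 60*A^-1 + 2*A^-5
  A^1 * (83*d + 43*d^3) = -43*A^7 - 212*A^3 - 212*A^-1 - 43*A^-5
  A^-1 * (11 + 93*d^2 + 22*d^4) = 22*A^7 + 181*A^3 + 329*A^-1 + 181*A^-5 + 22*A^-9
  A^-3 * (19*d + 58*d^3 + 7*d^5) = -7*A^7 - 93*A^3 - 263*A^-1 - 263*A^-5 - 93*A^-9 - 7*A^-13
  A^-5 * (15*d^2 + 20*d^4 + d^6) = A^7 + 26*A^3 + 110*A^-1 + 170*A^-5 + 110*A^-9 + 26*A^-13 + A^-17
  A^-7 * (6*d^3 + 3*d^5) = -3*A^3 - 21*A^-1 - 48*A^-5 - 48*A^-9 - 21*A^-13 - 3*A^-17
  A^-9 * (d^4) = A^-1 + 4*A^-5 + 6*A^-9 + 4*A^-13 + A^-17
Summing the groups: <K> = -A^15 + A^11 - 2*A^7 + 3*A^3 - 3*A^-1 + 3*A^-5 - 3*A^-9 + 2*A^-13 - A^-17
Normalise by the writhe: (-A^3)^(-w) = (-A^3)^(-1) = -A^-3, so f(A) = -A^-3 * <K> = A^12 - A^8 + 2*A^4 - 3 + 3*A^-4 - 3*A^-8 + 3*A^-12 - 2*A^-16 + A^-20.
Substitute A = t^(-1/4), i.e. A^e → t^(-e/4): V(t) = t^5 - 2*t^4 + 3*t^3 - 3*t^2 + 3*t - 3 + 2*t^-1 - t^-2 + t^-3

Answer: t^5 - 2*t^4 + 3*t^3 - 3*t^2 + 3*t - 3 + 2*t^-1 - t^-2 + t^-3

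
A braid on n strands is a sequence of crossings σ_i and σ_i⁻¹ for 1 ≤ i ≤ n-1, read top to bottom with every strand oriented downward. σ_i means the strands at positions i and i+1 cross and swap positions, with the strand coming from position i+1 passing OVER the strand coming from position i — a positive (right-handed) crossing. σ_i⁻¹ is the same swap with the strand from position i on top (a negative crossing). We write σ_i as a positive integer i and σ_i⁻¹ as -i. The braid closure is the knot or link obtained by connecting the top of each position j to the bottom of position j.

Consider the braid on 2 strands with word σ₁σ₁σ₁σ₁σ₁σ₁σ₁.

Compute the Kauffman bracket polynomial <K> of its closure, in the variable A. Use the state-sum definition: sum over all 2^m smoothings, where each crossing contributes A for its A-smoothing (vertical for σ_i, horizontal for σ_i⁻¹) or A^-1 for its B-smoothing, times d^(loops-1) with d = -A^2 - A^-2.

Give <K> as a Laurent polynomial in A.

Braid: s1 s1 s1 s1 s1 s1 s1 on 2 strands, 7 crossings.
Writhe w = (#positive) - (#negative) = 7 - 0 = 7.
Computing the Kauffman bracket via state sum. There are 2^7 = 128 states.
For each crossing: s=0 is the vertical smoothing, s=1 horizontal. Crossing k contributes A^(sign_k * (1 - 2*s_k)); loop factor d = -A^2 - A^-2.
Tabulate the states by total A-exponent and number of loops L (A-exp: L × count):
  A^7: L=2 ×1
  A^5: L=1 ×7
  A^3: L=2 ×21
  A^1: L=3 ×35
  A^-1: L=4 ×35
  A^-3: L=5 ×21
  A^-5: L=6 ×7
  A^-7: L=7 ×1
Each group contributes A^e * Σ count * d^(L-1):
Powers of d = -A^2 - A^-2: d^2 = A^4 + 2 + A^-4; d^3 = -A^6 - 3*A^2 - 3*A^-2 - A^-6; d^4 = A^8 + 4*A^4 + 6 + 4*A^-4 + A^-8; d^5 = -A^10 - 5*A^6 - 10*A^2 - 10*A^-2 - 5*A^-6 - A^-10; d^6 = A^12 + 6*A^8 + 15*A^4 + 20 + 15*A^-4 + 6*A^-8 + A^-12.
  A^7 * (d) = -A^9 - A^5
  A^5 * (7) = 7*A^5
  A^3 * (21*d) = -21*A^5 - 21*A
  A^1 * (35*d^2) = 35*A^5 + 70*A + 35*A^-3
  A^-1 * (35*d^3) = -35*A^5 - 105*A - 105*A^-3 - 35*A^-7
  A^-3 * (21*d^4) = 21*A^5 + 84*A + 126*A^-3 + 84*A^-7 + 21*A^-11
  A^-5 * (7*d^5) = -7*A^5 - 35*A - 70*A^-3 - 70*A^-7 - 35*A^-11 - 7*A^-15
  A^-7 * (d^6) = A^5 + 6*A + 15*A^-3 + 20*A^-7 + 15*A^-11 + 6*A^-15 + A^-19
Summing the groups: <K> = -A^9 - A + A^-3 - A^-7 + A^-11 - A^-15 + A^-19

Answer: -A^9 - A + A^-3 - A^-7 + A^-11 - A^-15 + A^-19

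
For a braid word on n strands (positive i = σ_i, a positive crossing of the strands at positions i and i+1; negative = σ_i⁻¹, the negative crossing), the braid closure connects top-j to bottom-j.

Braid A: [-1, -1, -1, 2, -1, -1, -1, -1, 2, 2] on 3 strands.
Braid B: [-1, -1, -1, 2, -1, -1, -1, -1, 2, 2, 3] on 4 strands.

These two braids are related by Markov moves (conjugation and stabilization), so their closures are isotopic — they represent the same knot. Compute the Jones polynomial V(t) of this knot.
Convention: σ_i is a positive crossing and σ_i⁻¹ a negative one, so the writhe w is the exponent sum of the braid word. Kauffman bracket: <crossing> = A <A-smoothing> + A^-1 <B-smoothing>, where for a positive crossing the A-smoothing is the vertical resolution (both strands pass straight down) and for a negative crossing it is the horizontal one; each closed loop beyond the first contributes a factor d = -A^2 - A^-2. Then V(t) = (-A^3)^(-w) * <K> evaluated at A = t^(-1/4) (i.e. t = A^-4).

-t + 2 - 3*t^-1 + 6*t^-2 - 6*t^-3 + 7*t^-4 - 7*t^-5 + 6*t^-6 - 4*t^-7 + 2*t^-8 - t^-9

Derivation:
Markov-equivalent braids have isotopic closures, hence identical knot invariants. Strip the Markov moves from each word to reach a common short braid β, then compute V(t) once on β.
Braid A: s1^-1 s1^-1 s1^-1 s2 s1^-1 s1^-1 s1^-1 s1^-1 s2 s2 on 3 strands has no conjugating prefix/suffix or stabilization to strip; take β = s1^-1 s1^-1 s1^-1 s2 s1^-1 s1^-1 s1^-1 s1^-1 s2 s2.
Braid B: s1^-1 s1^-1 s1^-1 s2 s1^-1 s1^-1 s1^-1 s1^-1 s2 s2 s3 on 4 strands reduces by inverse Markov moves (closure unchanged at each step):
  Destabilize: the word has the form β·s3 where s3 occurs only as the final letter (β ∈ B_3); drop it and the last strand → 3 strands.
Reduced to β = s1^-1 s1^-1 s1^-1 s2 s1^-1 s1^-1 s1^-1 s1^-1 s2 s2 on 3 strands, 10 crossings.
Both give the same β = s1^-1 s1^-1 s1^-1 s2 s1^-1 s1^-1 s1^-1 s1^-1 s2 s2 on 3 strands, so one state sum suffices:
Braid: s1^-1 s1^-1 s1^-1 s2 s1^-1 s1^-1 s1^-1 s1^-1 s2 s2 on 3 strands, 10 crossings.
Writhe w = (#positive) - (#negative) = 3 - 7 = -4.
Enumerate smoothing states for the bracket polynomial. There are 2^10 = 1024 states.
Each crossing splits two ways (0=vertical, 1=horizontal). The state's weight is A^(#A-smoothings - #B-smoothings) * d^(loops - 1).
Tabulate the states by total A-exponent and number of loops L (A-exp: L × count):
  A^10: L=8 ×1
  A^8: L=7 ×10
  A^6: L=6 ×44, L=8 ×1
  A^4: L=5 ×112, L=7 ×8
  A^2: L=4 ×182, L=6 ×28
  A^0: L=3 ×194, L=5 ×58
  A^-2: L=2 ×130, L=4 ×79, L=6 ×1
  A^-4: L=1 ×45, L=3 ×70, L=5 ×5
  A^-6: L=2 ×36, L=4 ×9
  A^-8: L=3 ×10
  A^-10: L=4 ×1
Each group contributes A^e * Σ count * d^(L-1):
Powers of d = -A^2 - A^-2: d^2 = A^4 + 2 + A^-4; d^3 = -A^6 - 3*A^2 - 3*A^-2 - A^-6; d^4 = A^8 + 4*A^4 + 6 + 4*A^-4 + A^-8; d^5 = -A^10 - 5*A^6 - 10*A^2 - 10*A^-2 - 5*A^-6 - A^-10; d^6 = A^12 + 6*A^8 + 15*A^4 + 20 + 15*A^-4 + 6*A^-8 + A^-12; d^7 = -A^14 - 7*A^10 - 21*A^6 - 35*A^2 - 35*A^-2 - 21*A^-6 - 7*A^-10 - A^-14.
  A^10 * (d^7) = -A^24 - 7*A^20 - 21*A^16 - 35*A^12 - 35*A^8 - 21*A^4 - 7 - A^-4
  A^8 * (10*d^6) = 10*A^20 + 60*A^16 + 150*A^12 + 200*A^8 + 150*A^4 + 60 + 10*A^-4
  A^6 * (44*d^5 + d^7) = -A^20 - 51*A^16 - 241*A^12 - 475*A^8 - 475*A^4 - 241 - 51*A^-4 - A^-8
  A^4 * (112*d^4 + 8*d^6) = 8*A^16 + 160*A^12 + 568*A^8 + 832*A^4 + 568 + 160*A^-4 + 8*A^-8
  A^2 * (182*d^3 + 28*d^5) = -28*A^12 - 322*A^8 - 826*A^4 - 826 - 322*A^-4 - 28*A^-8
  A^0 * (194*d^2 + 58*d^4) = 58*A^8 + 426*A^4 + 736 + 426*A^-4 + 58*A^-8
  A^-2 * (130*d + 79*d^3 + d^5) = -A^8 - 84*A^4 - 377 - 377*A^-4 - 84*A^-8 - A^-12
  A^-4 * (45 + 70*d^2 + 5*d^4) = 5*A^4 + 90 + 215*A^-4 + 90*A^-8 + 5*A^-12
  A^-6 * (36*d + 9*d^3) = -9 - 63*A^-4 - 63*A^-8 - 9*A^-12
  A^-8 * (10*d^2) = 10*A^-4 + 20*A^-8 + 10*A^-12
  A^-10 * (d^3) = -A^-4 - 3*A^-8 - 3*A^-12 - A^-16
Summing the groups: <K> = -A^24 + 2*A^20 - 4*A^16 + 6*A^12 - 7*A^8 + 7*A^4 - 6 + 6*A^-4 - 3*A^-8 + 2*A^-12 - A^-16
Normalise by the writhe: (-A^3)^(-w) = (-A^3)^(4) = A^12, so f(A) = A^12 * <K> = -A^36 + 2*A^32 - 4*A^28 + 6*A^24 - 7*A^20 + 7*A^16 - 6*A^12 + 6*A^8 - 3*A^4 + 2 - A^-4.
Substitute A = t^(-1/4), i.e. A^e → t^(-e/4): V(t) = -t + 2 - 3*t^-1 + 6*t^-2 - 6*t^-3 + 7*t^-4 - 7*t^-5 + 6*t^-6 - 4*t^-7 + 2*t^-8 - t^-9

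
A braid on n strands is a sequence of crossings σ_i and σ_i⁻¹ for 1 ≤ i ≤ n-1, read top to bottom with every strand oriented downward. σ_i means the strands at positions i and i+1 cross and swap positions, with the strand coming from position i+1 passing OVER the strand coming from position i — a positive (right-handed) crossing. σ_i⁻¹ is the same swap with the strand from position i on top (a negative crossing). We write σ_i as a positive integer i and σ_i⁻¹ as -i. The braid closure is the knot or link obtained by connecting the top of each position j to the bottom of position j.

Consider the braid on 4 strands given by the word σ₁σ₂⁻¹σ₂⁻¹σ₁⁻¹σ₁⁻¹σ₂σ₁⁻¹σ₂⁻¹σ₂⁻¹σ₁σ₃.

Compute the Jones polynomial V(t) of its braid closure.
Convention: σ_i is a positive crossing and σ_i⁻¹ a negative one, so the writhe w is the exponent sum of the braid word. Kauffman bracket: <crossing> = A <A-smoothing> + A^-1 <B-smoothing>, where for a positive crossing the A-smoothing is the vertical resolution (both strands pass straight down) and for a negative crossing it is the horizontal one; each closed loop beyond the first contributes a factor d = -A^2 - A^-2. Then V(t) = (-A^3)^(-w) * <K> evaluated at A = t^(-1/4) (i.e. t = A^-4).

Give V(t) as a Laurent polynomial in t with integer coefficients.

-1 + 4*t^-1 - 5*t^-2 + 7*t^-3 - 7*t^-4 + 6*t^-5 - 5*t^-6 + 3*t^-7 - t^-8

Derivation:
The presented braid s1 s2^-1 s2^-1 s1^-1 s1^-1 s2 s1^-1 s2^-1 s2^-1 s1 s3 on 4 strands reduces by inverse Markov moves (closure unchanged at each step):
  Destabilize: the word has the form β·s3 where s3 occurs only as the final letter (β ∈ B_3); drop it and the last strand → 3 strands.
Reduced to β = s1 s2^-1 s2^-1 s1^-1 s1^-1 s2 s1^-1 s2^-1 s2^-1 s1 on 3 strands, 10 crossings.
Compute on β:
Braid: s1 s2^-1 s2^-1 s1^-1 s1^-1 s2 s1^-1 s2^-1 s2^-1 s1 on 3 strands, 10 crossings.
Writhe w = (#positive) - (#negative) = 3 - 7 = -4.
Enumerate smoothing states for the bracket polynomial. There are 2^10 = 1024 states.
Each crossing splits two ways (0=vertical, 1=horizontal). The state's weight is A^(#A-smoothings - #B-smoothings) * d^(loops - 1).
Tabulate the states by total A-exponent and number of loops L (A-exp: L × count):
  A^10: L=6 ×1
  A^8: L=5 ×10
  A^6: L=4 ×43, L=6 ×2
  A^4: L=3 ×98, L=5 ×22
  A^2: L=2 ×118, L=4 ×88, L=6 ×4
  A^0: L=1 ×60, L=3 ×162, L=5 ×30
  A^-2: L=2 ×128, L=4 ×79, L=6 ×3
  A^-4: L=1 ×23, L=3 ×84, L=5 ×13
  A^-6: L=2 ×27, L=4 ×18
  A^-8: L=1 ×2, L=3 ×8
  A^-10: L=2 ×1
Each group contributes A^e * Σ count * d^(L-1):
Powers of d = -A^2 - A^-2: d^2 = A^4 + 2 + A^-4; d^3 = -A^6 - 3*A^2 - 3*A^-2 - A^-6; d^4 = A^8 + 4*A^4 + 6 + 4*A^-4 + A^-8; d^5 = -A^10 - 5*A^6 - 10*A^2 - 10*A^-2 - 5*A^-6 - A^-10.
  A^10 * (d^5) = -A^20 - 5*A^16 - 10*A^12 - 10*A^8 - 5*A^4 - 1
  A^8 * (10*d^4) = 10*A^16 + 40*A^12 + 60*A^8 + 40*A^4 + 10
  A^6 * (43*d^3 + 2*d^5) = -2*A^16 - 53*A^12 - 149*A^8 - 149*A^4 - 53 - 2*A^-4
  A^4 * (98*d^2 + 22*d^4) = 22*A^12 + 186*A^8 + 328*A^4 + 186 + 22*A^-4
  A^2 * (118*d + 88*d^3 + 4*d^5) = -4*A^12 - 108*A^8 - 422*A^4 - 422 - 108*A^-4 - 4*A^-8
  A^0 * (60 + 162*d^2 + 30*d^4) = 30*A^8 + 282*A^4 + 564 + 282*A^-4 + 30*A^-8
  A^-2 * (128*d + 79*d^3 + 3*d^5) = -3*A^8 - 94*A^4 - 395 - 395*A^-4 - 94*A^-8 - 3*A^-12
  A^-4 * (23 + 84*d^2 + 13*d^4) = 13*A^4 + 136 + 269*A^-4 + 136*A^-8 + 13*A^-12
  A^-6 * (27*d + 18*d^3) = -18 - 81*A^-4 - 81*A^-8 - 18*A^-12
  A^-8 * (2 + 8*d^2) = 8*A^-4 + 18*A^-8 + 8*A^-12
  A^-10 * (d) = -A^-8 - A^-12
Summing the groups: <K> = -A^20 + 3*A^16 - 5*A^12 + 6*A^8 - 7*A^4 + 7 - 5*A^-4 + 4*A^-8 - A^-12
Normalise by the writhe: (-A^3)^(-w) = (-A^3)^(4) = A^12, so f(A) = A^12 * <K> = -A^32 + 3*A^28 - 5*A^24 + 6*A^20 - 7*A^16 + 7*A^12 - 5*A^8 + 4*A^4 - 1.
Substitute A = t^(-1/4), i.e. A^e → t^(-e/4): V(t) = -1 + 4*t^-1 - 5*t^-2 + 7*t^-3 - 7*t^-4 + 6*t^-5 - 5*t^-6 + 3*t^-7 - t^-8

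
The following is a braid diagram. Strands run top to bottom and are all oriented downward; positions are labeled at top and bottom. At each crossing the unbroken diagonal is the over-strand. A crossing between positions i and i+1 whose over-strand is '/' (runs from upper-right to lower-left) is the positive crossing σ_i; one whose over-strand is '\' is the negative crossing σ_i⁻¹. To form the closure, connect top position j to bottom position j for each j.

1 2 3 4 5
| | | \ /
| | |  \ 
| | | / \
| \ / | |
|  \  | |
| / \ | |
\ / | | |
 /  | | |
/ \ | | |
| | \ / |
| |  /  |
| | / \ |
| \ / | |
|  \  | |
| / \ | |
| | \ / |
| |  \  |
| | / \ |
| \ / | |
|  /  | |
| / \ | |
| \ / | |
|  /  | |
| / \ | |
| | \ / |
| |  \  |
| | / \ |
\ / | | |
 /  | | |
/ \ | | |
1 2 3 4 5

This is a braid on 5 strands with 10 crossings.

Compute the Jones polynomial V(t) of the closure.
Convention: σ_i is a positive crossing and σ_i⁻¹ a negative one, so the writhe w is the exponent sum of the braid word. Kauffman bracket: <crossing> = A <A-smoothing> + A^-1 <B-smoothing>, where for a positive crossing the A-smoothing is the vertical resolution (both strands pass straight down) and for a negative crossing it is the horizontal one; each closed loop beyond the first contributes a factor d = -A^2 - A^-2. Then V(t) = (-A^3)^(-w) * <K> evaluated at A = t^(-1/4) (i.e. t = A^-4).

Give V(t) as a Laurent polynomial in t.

Reading the diagram top to bottom ('/'-over between positions i,i+1 = s_i, '\'-over = s_i^-1): braid word = s4^-1 s2^-1 s1 s3 s2^-1 s3^-1 s2 s2 s3^-1 s1.
Braid: s4^-1 s2^-1 s1 s3 s2^-1 s3^-1 s2 s2 s3^-1 s1 on 5 strands, 10 crossings.
Writhe w = (#positive) - (#negative) = 5 - 5 = 0.
Computing the Kauffman bracket via state sum. There are 2^10 = 1024 states.
Each crossing splits two ways (0=vertical, 1=horizontal). The state's weight is A^(#A-smoothings - #B-smoothings) * d^(loops - 1).
Tabulate the states by total A-exponent and number of loops L (A-exp: L × count):
  A^10: L=4 ×1
  A^8: L=3 ×9, L=5 ×1
  A^6: L=2 ×27, L=4 ×18
  A^4: L=1 ×28, L=3 ×78, L=5 ×14
  A^2: L=2 ×116, L=4 ×88, L=6 ×6
  A^0: L=1 ×27, L=3 ×178, L=5 ×46, L=7 ×1
  A^-2: L=2 ×78, L=4 ×123, L=6 ×9
  A^-4: L=1 ×6, L=3 ×78, L=5 ×36
  A^-6: L=2 ×11, L=4 ×31, L=6 ×3
  A^-8: L=3 ×6, L=5 ×4
  A^-10: L=4 ×1
Each group contributes A^e * Σ count * d^(L-1):
Powers of d = -A^2 - A^-2: d^2 = A^4 + 2 + A^-4; d^3 = -A^6 - 3*A^2 - 3*A^-2 - A^-6; d^4 = A^8 + 4*A^4 + 6 + 4*A^-4 + A^-8; d^5 = -A^10 - 5*A^6 - 10*A^2 - 10*A^-2 - 5*A^-6 - A^-10; d^6 = A^12 + 6*A^8 + 15*A^4 + 20 + 15*A^-4 + 6*A^-8 + A^-12.
  A^10 * (d^3) = -A^16 - 3*A^12 - 3*A^8 - A^4
  A^8 * (9*d^2 + d^4) = A^16 + 13*A^12 + 24*A^8 + 13*A^4 + 1
  A^6 * (27*d + 18*d^3) = -18*A^12 - 81*A^8 - 81*A^4 - 18
  A^4 * (28 + 78*d^2 + 14*d^4) = 14*A^12 + 134*A^8 + 268*A^4 + 134 + 14*A^-4
  A^2 * (116*d + 88*d^3 + 6*d^5) = -6*A^12 - 118*A^8 - 440*A^4 - 440 - 118*A^-4 - 6*A^-8
  A^0 * (27 + 178*d^2 + 46*d^4 + d^6) = A^12 + 52*A^8 + 377*A^4 + 679 + 377*A^-4 + 52*A^-8 + A^-12
  A^-2 * (78*d + 123*d^3 + 9*d^5) = -9*A^8 - 168*A^4 - 537 - 537*A^-4 - 168*A^-8 - 9*A^-12
  A^-4 * (6 + 78*d^2 + 36*d^4) = 36*A^4 + 222 + 378*A^-4 + 222*A^-8 + 36*A^-12
  A^-6 * (11*d + 31*d^3 + 3*d^5) = -3*A^4 - 46 - 134*A^-4 - 134*A^-8 - 46*A^-12 - 3*A^-16
  A^-8 * (6*d^2 + 4*d^4) = 4 + 22*A^-4 + 36*A^-8 + 22*A^-12 + 4*A^-16
  A^-10 * (d^3) = -A^-4 - 3*A^-8 - 3*A^-12 - A^-16
Summing the groups: <K> = A^12 - A^8 + A^4 - 1 + A^-4 - A^-8 + A^-12
Normalise by the writhe: (-A^3)^(-w) = (-A^3)^(0) = 1, so f(A) = 1 * <K> = A^12 - A^8 + A^4 - 1 + A^-4 - A^-8 + A^-12.
Substitute A = t^(-1/4), i.e. A^e → t^(-e/4): V(t) = t^3 - t^2 + t - 1 + t^-1 - t^-2 + t^-3

Answer: t^3 - t^2 + t - 1 + t^-1 - t^-2 + t^-3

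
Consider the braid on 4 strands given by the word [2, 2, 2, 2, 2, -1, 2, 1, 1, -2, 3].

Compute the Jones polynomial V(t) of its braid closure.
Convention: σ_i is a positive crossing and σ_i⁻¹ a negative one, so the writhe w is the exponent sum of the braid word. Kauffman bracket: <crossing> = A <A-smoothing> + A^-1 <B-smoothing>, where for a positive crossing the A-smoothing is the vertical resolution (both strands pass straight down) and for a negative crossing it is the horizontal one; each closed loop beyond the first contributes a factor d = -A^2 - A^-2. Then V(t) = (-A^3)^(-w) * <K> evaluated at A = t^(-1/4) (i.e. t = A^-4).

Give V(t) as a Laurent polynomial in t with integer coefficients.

-t^9 + t^8 - 2*t^7 + 3*t^6 - 2*t^5 + 2*t^4 - t^3 + t^2

Derivation:
The presented braid s2 s2 s2 s2 s2 s1^-1 s2 s1 s1 s2^-1 s3 on 4 strands reduces by inverse Markov moves (closure unchanged at each step):
  Destabilize: the word has the form β·s3 where s3 occurs only as the final letter (β ∈ B_3); drop it and the last strand → 3 strands.
  Deconjugate: the word is γ·β·γ⁻¹ with γ = s2 (prefix) and γ⁻¹ = s2^-1 (suffix); strip both.
Reduced to β = s2 s2 s2 s2 s1^-1 s2 s1 s1 on 3 strands, 8 crossings.
Compute on β:
Braid: s2 s2 s2 s2 s1^-1 s2 s1 s1 on 3 strands, 8 crossings.
Writhe w = (#positive) - (#negative) = 7 - 1 = 6.
Enumerate smoothing states for the bracket polynomial. There are 2^8 = 256 states.
Each crossing splits two ways (0=vertical, 1=horizontal). The state's weight is A^(#A-smoothings - #B-smoothings) * d^(loops - 1).
Tabulate the states by total A-exponent and number of loops L (A-exp: L × count):
  A^8: L=2 ×1
  A^6: L=1 ×5, L=3 ×3
  A^4: L=2 ×27, L=4 ×1
  A^2: L=1 ×18, L=3 ×38
  A^0: L=2 ×41, L=4 ×29
  A^-2: L=3 ×44, L=5 ×12
  A^-4: L=4 ×26, L=6 ×2
  A^-6: L=5 ×8
  A^-8: L=6 ×1
Each group contributes A^e * Σ count * d^(L-1):
Powers of d = -A^2 - A^-2: d^2 = A^4 + 2 + A^-4; d^3 = -A^6 - 3*A^2 - 3*A^-2 - A^-6; d^4 = A^8 + 4*A^4 + 6 + 4*A^-4 + A^-8; d^5 = -A^10 - 5*A^6 - 10*A^2 - 10*A^-2 - 5*A^-6 - A^-10.
  A^8 * (d) = -A^10 - A^6
  A^6 * (5 + 3*d^2) = 3*A^10 + 11*A^6 + 3*A^2
  A^4 * (27*d + d^3) = -A^10 - 30*A^6 - 30*A^2 - A^-2
  A^2 * (18 + 38*d^2) = 38*A^6 + 94*A^2 + 38*A^-2
  A^0 * (41*d + 29*d^3) = -29*A^6 - 128*A^2 - 128*A^-2 - 29*A^-6
  A^-2 * (44*d^2 + 12*d^4) = 12*A^6 + 92*A^2 + 160*A^-2 + 92*A^-6 + 12*A^-10
  A^-4 * (26*d^3 + 2*d^5) = -2*A^6 - 36*A^2 - 98*A^-2 - 98*A^-6 - 36*A^-10 - 2*A^-14
  A^-6 * (8*d^4) = 8*A^2 + 32*A^-2 + 48*A^-6 + 32*A^-10 + 8*A^-14
  A^-8 * (d^5) = -A^2 - 5*A^-2 - 10*A^-6 - 10*A^-10 - 5*A^-14 - A^-18
Summing the groups: <K> = A^10 - A^6 + 2*A^2 - 2*A^-2 + 3*A^-6 - 2*A^-10 + A^-14 - A^-18
Normalise by the writhe: (-A^3)^(-w) = (-A^3)^(-6) = A^-18, so f(A) = A^-18 * <K> = A^-8 - A^-12 + 2*A^-16 - 2*A^-20 + 3*A^-24 - 2*A^-28 + A^-32 - A^-36.
Substitute A = t^(-1/4), i.e. A^e → t^(-e/4): V(t) = -t^9 + t^8 - 2*t^7 + 3*t^6 - 2*t^5 + 2*t^4 - t^3 + t^2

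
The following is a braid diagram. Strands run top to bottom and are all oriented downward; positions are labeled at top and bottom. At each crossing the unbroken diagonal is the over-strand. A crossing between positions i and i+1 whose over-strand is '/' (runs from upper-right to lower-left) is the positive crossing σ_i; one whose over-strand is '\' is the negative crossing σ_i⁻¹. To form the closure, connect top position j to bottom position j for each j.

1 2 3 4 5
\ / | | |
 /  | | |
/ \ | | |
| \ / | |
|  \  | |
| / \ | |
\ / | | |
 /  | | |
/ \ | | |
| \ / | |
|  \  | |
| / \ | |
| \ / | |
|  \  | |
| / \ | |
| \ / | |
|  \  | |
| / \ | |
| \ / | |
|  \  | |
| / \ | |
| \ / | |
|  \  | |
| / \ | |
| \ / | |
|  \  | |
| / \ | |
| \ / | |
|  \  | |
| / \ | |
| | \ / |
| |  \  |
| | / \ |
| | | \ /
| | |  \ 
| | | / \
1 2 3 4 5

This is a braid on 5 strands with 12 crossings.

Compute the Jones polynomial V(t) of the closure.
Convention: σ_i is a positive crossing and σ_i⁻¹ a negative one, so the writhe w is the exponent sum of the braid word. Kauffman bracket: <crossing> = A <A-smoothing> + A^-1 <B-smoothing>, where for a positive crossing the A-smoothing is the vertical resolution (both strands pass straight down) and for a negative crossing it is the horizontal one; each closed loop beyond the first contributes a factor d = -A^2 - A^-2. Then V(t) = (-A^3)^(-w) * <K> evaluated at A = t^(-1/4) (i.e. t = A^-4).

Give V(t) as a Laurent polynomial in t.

t^-1 - t^-2 + 2*t^-3 - 2*t^-4 + 3*t^-5 - 3*t^-6 + 3*t^-7 - 3*t^-8 + 2*t^-9 - 2*t^-10 + t^-11

Derivation:
Reading the diagram top to bottom ('/'-over between positions i,i+1 = s_i, '\'-over = s_i^-1): braid word = s1 s2^-1 s1 s2^-1 s2^-1 s2^-1 s2^-1 s2^-1 s2^-1 s2^-1 s3^-1 s4^-1.
The presented braid s1 s2^-1 s1 s2^-1 s2^-1 s2^-1 s2^-1 s2^-1 s2^-1 s2^-1 s3^-1 s4^-1 on 5 strands reduces by inverse Markov moves (closure unchanged at each step):
  Destabilize: the word has the form β·s4^-1 where s4^-1 occurs only as the final letter (β ∈ B_4); drop it and the last strand → 4 strands.
  Destabilize: the word has the form β·s3^-1 where s3^-1 occurs only as the final letter (β ∈ B_3); drop it and the last strand → 3 strands.
Reduced to β = s1 s2^-1 s1 s2^-1 s2^-1 s2^-1 s2^-1 s2^-1 s2^-1 s2^-1 on 3 strands, 10 crossings.
Compute on β:
Braid: s1 s2^-1 s1 s2^-1 s2^-1 s2^-1 s2^-1 s2^-1 s2^-1 s2^-1 on 3 strands, 10 crossings.
Writhe w = (#positive) - (#negative) = 2 - 8 = -6.
State-sum expansion of <K>. There are 2^10 = 1024 states.
Smooth each crossing (0=||, 1=⌣⌢); contribution A^(Σ sign_k(1-2s_k)) * d^(L-1).
Tabulate the states by total A-exponent and number of loops L (A-exp: L × count):
  A^10: L=9 ×1
  A^8: L=8 ×10
  A^6: L=7 ×45
  A^4: L=6 ×119, L=8 ×1
  A^2: L=5 ×203, L=7 ×7
  A^0: L=4 ×231, L=6 ×21
  A^-2: L=3 ×175, L=5 ×35
  A^-4: L=2 ×85, L=4 ×35
  A^-6: L=1 ×23, L=3 ×22
  A^-8: L=2 ×10
  A^-10: L=3 ×1
Each group contributes A^e * Σ count * d^(L-1):
Powers of d = -A^2 - A^-2: d^2 = A^4 + 2 + A^-4; d^3 = -A^6 - 3*A^2 - 3*A^-2 - A^-6; d^4 = A^8 + 4*A^4 + 6 + 4*A^-4 + A^-8; d^5 = -A^10 - 5*A^6 - 10*A^2 - 10*A^-2 - 5*A^-6 - A^-10; d^6 = A^12 + 6*A^8 + 15*A^4 + 20 + 15*A^-4 + 6*A^-8 + A^-12; d^7 = -A^14 - 7*A^10 - 21*A^6 - 35*A^2 - 35*A^-2 - 21*A^-6 - 7*A^-10 - A^-14; d^8 = A^16 + 8*A^12 + 28*A^8 + 56*A^4 + 70 + 56*A^-4 + 28*A^-8 + 8*A^-12 + A^-16.
  A^10 * (d^8) = A^26 + 8*A^22 + 28*A^18 + 56*A^14 + 70*A^10 + 56*A^6 + 28*A^2 + 8*A^-2 + A^-6
  A^8 * (10*d^7) = -10*A^22 - 70*A^18 - 210*A^14 - 350*A^10 - 350*A^6 - 210*A^2 - 70*A^-2 - 10*A^-6
  A^6 * (45*d^6) = 45*A^18 + 270*A^14 + 675*A^10 + 900*A^6 + 675*A^2 + 270*A^-2 + 45*A^-6
  A^4 * (119*d^5 + d^7) = -A^18 - 126*A^14 - 616*A^10 - 1225*A^6 - 1225*A^2 - 616*A^-2 - 126*A^-6 - A^-10
  A^2 * (203*d^4 + 7*d^6) = 7*A^14 + 245*A^10 + 917*A^6 + 1358*A^2 + 917*A^-2 + 245*A^-6 + 7*A^-10
  A^0 * (231*d^3 + 21*d^5) = -21*A^10 - 336*A^6 - 903*A^2 - 903*A^-2 - 336*A^-6 - 21*A^-10
  A^-2 * (175*d^2 + 35*d^4) = 35*A^6 + 315*A^2 + 560*A^-2 + 315*A^-6 + 35*A^-10
  A^-4 * (85*d + 35*d^3) = -35*A^2 - 190*A^-2 - 190*A^-6 - 35*A^-10
  A^-6 * (23 + 22*d^2) = 22*A^-2 + 67*A^-6 + 22*A^-10
  A^-8 * (10*d) = -10*A^-6 - 10*A^-10
  A^-10 * (d^2) = A^-6 + 2*A^-10 + A^-14
Summing the groups: <K> = A^26 - 2*A^22 + 2*A^18 - 3*A^14 + 3*A^10 - 3*A^6 + 3*A^2 - 2*A^-2 + 2*A^-6 - A^-10 + A^-14
Normalise by the writhe: (-A^3)^(-w) = (-A^3)^(6) = A^18, so f(A) = A^18 * <K> = A^44 - 2*A^40 + 2*A^36 - 3*A^32 + 3*A^28 - 3*A^24 + 3*A^20 - 2*A^16 + 2*A^12 - A^8 + A^4.
Substitute A = t^(-1/4), i.e. A^e → t^(-e/4): V(t) = t^-1 - t^-2 + 2*t^-3 - 2*t^-4 + 3*t^-5 - 3*t^-6 + 3*t^-7 - 3*t^-8 + 2*t^-9 - 2*t^-10 + t^-11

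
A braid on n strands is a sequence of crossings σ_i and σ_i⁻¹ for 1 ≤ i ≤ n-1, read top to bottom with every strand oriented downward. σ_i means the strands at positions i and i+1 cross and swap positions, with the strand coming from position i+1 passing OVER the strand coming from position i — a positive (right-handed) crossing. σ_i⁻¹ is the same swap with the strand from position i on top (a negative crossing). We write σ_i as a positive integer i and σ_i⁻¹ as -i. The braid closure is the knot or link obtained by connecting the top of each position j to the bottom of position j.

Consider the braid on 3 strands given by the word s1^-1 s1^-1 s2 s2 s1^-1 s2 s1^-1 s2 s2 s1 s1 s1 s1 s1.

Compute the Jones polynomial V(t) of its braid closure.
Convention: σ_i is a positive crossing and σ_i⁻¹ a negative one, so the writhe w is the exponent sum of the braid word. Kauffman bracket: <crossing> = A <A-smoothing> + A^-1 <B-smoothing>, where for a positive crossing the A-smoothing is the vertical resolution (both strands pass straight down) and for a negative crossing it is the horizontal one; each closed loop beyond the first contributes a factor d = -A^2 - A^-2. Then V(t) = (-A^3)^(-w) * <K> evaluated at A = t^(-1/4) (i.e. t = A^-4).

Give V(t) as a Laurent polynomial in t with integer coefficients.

t^10 - 4*t^9 + 6*t^8 - 8*t^7 + 9*t^6 - 8*t^5 + 7*t^4 - 4*t^3 + 2*t^2

Derivation:
The presented braid s1^-1 s1^-1 s2 s2 s1^-1 s2 s1^-1 s2 s2 s1 s1 s1 s1 s1 on 3 strands reduces by inverse Markov moves (closure unchanged at each step):
  Deconjugate: the word is γ·β·γ⁻¹ with γ = s1^-1 s1^-1 (prefix) and γ⁻¹ = s1 s1 (suffix); strip both.
Reduced to β = s2 s2 s1^-1 s2 s1^-1 s2 s2 s1 s1 s1 on 3 strands, 10 crossings.
Compute on β:
Braid: s2 s2 s1^-1 s2 s1^-1 s2 s2 s1 s1 s1 on 3 strands, 10 crossings.
Writhe w = (#positive) - (#negative) = 8 - 2 = 6.
State-sum expansion of <K>. There are 2^10 = 1024 states.
Smooth each crossing (0=||, 1=⌣⌢); contribution A^(Σ sign_k(1-2s_k)) * d^(L-1).
Tabulate the states by total A-exponent and number of loops L (A-exp: L × count):
  A^10: L=3 ×1
  A^8: L=2 ×7, L=4 ×3
  A^6: L=1 ×14, L=3 ×28, L=5 ×3
  A^4: L=2 ×88, L=4 ×31, L=6 ×1
  A^2: L=1 ×63, L=3 ×133, L=5 ×14
  A^0: L=2 ×159, L=4 ×91, L=6 ×2
  A^-2: L=3 ×180, L=5 ×30
  A^-4: L=4 ×116, L=6 ×4
  A^-6: L=5 ×45
  A^-8: L=6 ×10
  A^-10: L=7 ×1
Each group contributes A^e * Σ count * d^(L-1):
Powers of d = -A^2 - A^-2: d^2 = A^4 + 2 + A^-4; d^3 = -A^6 - 3*A^2 - 3*A^-2 - A^-6; d^4 = A^8 + 4*A^4 + 6 + 4*A^-4 + A^-8; d^5 = -A^10 - 5*A^6 - 10*A^2 - 10*A^-2 - 5*A^-6 - A^-10; d^6 = A^12 + 6*A^8 + 15*A^4 + 20 + 15*A^-4 + 6*A^-8 + A^-12.
  A^10 * (d^2) = A^14 + 2*A^10 + A^6
  A^8 * (7*d + 3*d^3) = -3*A^14 - 16*A^10 - 16*A^6 - 3*A^2
  A^6 * (14 + 28*d^2 + 3*d^4) = 3*A^14 + 40*A^10 + 88*A^6 + 40*A^2 + 3*A^-2
  A^4 * (88*d + 31*d^3 + d^5) = -A^14 - 36*A^10 - 191*A^6 - 191*A^2 - 36*A^-2 - A^-6
  A^2 * (63 + 133*d^2 + 14*d^4) = 14*A^10 + 189*A^6 + 413*A^2 + 189*A^-2 + 14*A^-6
  A^0 * (159*d + 91*d^3 + 2*d^5) = -2*A^10 - 101*A^6 - 452*A^2 - 452*A^-2 - 101*A^-6 - 2*A^-10
  A^-2 * (180*d^2 + 30*d^4) = 30*A^6 + 300*A^2 + 540*A^-2 + 300*A^-6 + 30*A^-10
  A^-4 * (116*d^3 + 4*d^5) = -4*A^6 - 136*A^2 - 388*A^-2 - 388*A^-6 - 136*A^-10 - 4*A^-14
  A^-6 * (45*d^4) = 45*A^2 + 180*A^-2 + 270*A^-6 + 180*A^-10 + 45*A^-14
  A^-8 * (10*d^5) = -10*A^2 - 50*A^-2 - 100*A^-6 - 100*A^-10 - 50*A^-14 - 10*A^-18
  A^-10 * (d^6) = A^2 + 6*A^-2 + 15*A^-6 + 20*A^-10 + 15*A^-14 + 6*A^-18 + A^-22
Summing the groups: <K> = 2*A^10 - 4*A^6 + 7*A^2 - 8*A^-2 + 9*A^-6 - 8*A^-10 + 6*A^-14 - 4*A^-18 + A^-22
Normalise by the writhe: (-A^3)^(-w) = (-A^3)^(-6) = A^-18, so f(A) = A^-18 * <K> = 2*A^-8 - 4*A^-12 + 7*A^-16 - 8*A^-20 + 9*A^-24 - 8*A^-28 + 6*A^-32 - 4*A^-36 + A^-40.
Substitute A = t^(-1/4), i.e. A^e → t^(-e/4): V(t) = t^10 - 4*t^9 + 6*t^8 - 8*t^7 + 9*t^6 - 8*t^5 + 7*t^4 - 4*t^3 + 2*t^2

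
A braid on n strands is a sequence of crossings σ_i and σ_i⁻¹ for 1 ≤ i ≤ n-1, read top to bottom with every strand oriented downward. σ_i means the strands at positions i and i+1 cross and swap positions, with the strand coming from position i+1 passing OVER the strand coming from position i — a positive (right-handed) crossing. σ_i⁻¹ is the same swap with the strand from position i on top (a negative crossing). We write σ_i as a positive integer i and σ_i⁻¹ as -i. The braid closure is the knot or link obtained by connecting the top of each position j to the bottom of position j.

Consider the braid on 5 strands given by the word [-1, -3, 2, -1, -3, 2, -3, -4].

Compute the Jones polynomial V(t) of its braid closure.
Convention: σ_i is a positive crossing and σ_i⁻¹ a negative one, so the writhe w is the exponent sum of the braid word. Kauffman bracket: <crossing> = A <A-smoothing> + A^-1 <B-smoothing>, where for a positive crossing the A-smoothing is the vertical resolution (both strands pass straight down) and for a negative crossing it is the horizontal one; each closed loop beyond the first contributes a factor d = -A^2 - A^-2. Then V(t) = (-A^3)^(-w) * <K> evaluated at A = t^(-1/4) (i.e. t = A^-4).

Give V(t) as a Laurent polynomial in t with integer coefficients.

t - 2 + 3*t^-1 - 3*t^-2 + 4*t^-3 - 3*t^-4 + 2*t^-5 - t^-6

Derivation:
The presented braid s1^-1 s3^-1 s2 s1^-1 s3^-1 s2 s3^-1 s4^-1 on 5 strands reduces by inverse Markov moves (closure unchanged at each step):
  Destabilize: the word has the form β·s4^-1 where s4^-1 occurs only as the final letter (β ∈ B_4); drop it and the last strand → 4 strands.
Reduced to β = s1^-1 s3^-1 s2 s1^-1 s3^-1 s2 s3^-1 on 4 strands, 7 crossings.
Compute on β:
Braid: s1^-1 s3^-1 s2 s1^-1 s3^-1 s2 s3^-1 on 4 strands, 7 crossings.
Writhe w = (#positive) - (#negative) = 2 - 5 = -3.
State-sum expansion of <K>. There are 2^7 = 128 states.
Each crossing splits two ways (0=vertical, 1=horizontal). The state's weight is A^(#A-smoothings - #B-smoothings) * d^(loops - 1).
Tabulate the states by total A-exponent and number of loops L (A-exp: L × count):
  A^7: L=5 ×1
  A^5: L=4 ×7
  A^3: L=3 ×20, L=5 ×1
  A^1: L=2 ×29, L=4 ×6
  A^-1: L=1 ×19, L=3 ×16
  A^-3: L=2 ×19, L=4 ×2
  A^-5: L=3 ×7
  A^-7: L=4 ×1
Each group contributes A^e * Σ count * d^(L-1):
Powers of d = -A^2 - A^-2: d^2 = A^4 + 2 + A^-4; d^3 = -A^6 - 3*A^2 - 3*A^-2 - A^-6; d^4 = A^8 + 4*A^4 + 6 + 4*A^-4 + A^-8.
  A^7 * (d^4) = A^15 + 4*A^11 + 6*A^7 + 4*A^3 + A^-1
  A^5 * (7*d^3) = -7*A^11 - 21*A^7 - 21*A^3 - 7*A^-1
  A^3 * (20*d^2 + d^4) = A^11 + 24*A^7 + 46*A^3 + 24*A^-1 + A^-5
  A^1 * (29*d + 6*d^3) = -6*A^7 - 47*A^3 - 47*A^-1 - 6*A^-5
  A^-1 * (19 + 16*d^2) = 16*A^3 + 51*A^-1 + 16*A^-5
  A^-3 * (19*d + 2*d^3) = -2*A^3 - 25*A^-1 - 25*A^-5 - 2*A^-9
  A^-5 * (7*d^2) = 7*A^-1 + 14*A^-5 + 7*A^-9
  A^-7 * (d^3) = -A^-1 - 3*A^-5 - 3*A^-9 - A^-13
Summing the groups: <K> = A^15 - 2*A^11 + 3*A^7 - 4*A^3 + 3*A^-1 - 3*A^-5 + 2*A^-9 - A^-13
Normalise by the writhe: (-A^3)^(-w) = (-A^3)^(3) = -A^9, so f(A) = -A^9 * <K> = -A^24 + 2*A^20 - 3*A^16 + 4*A^12 - 3*A^8 + 3*A^4 - 2 + A^-4.
Substitute A = t^(-1/4), i.e. A^e → t^(-e/4): V(t) = t - 2 + 3*t^-1 - 3*t^-2 + 4*t^-3 - 3*t^-4 + 2*t^-5 - t^-6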